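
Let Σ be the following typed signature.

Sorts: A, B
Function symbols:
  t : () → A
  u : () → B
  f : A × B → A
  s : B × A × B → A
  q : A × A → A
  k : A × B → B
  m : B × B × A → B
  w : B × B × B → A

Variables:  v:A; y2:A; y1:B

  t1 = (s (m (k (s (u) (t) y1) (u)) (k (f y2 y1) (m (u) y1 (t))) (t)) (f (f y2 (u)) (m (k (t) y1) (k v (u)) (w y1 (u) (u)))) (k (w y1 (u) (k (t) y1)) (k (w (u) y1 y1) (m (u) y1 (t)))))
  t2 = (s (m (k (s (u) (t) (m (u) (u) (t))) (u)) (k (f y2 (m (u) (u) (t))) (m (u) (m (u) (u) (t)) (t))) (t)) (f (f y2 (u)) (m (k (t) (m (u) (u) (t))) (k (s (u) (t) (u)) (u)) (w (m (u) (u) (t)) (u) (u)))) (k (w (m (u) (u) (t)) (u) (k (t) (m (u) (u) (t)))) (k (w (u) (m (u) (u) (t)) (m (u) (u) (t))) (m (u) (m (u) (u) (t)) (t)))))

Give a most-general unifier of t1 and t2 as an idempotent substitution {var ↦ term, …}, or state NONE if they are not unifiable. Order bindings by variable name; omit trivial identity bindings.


{v ↦ (s (u) (t) (u)), y1 ↦ (m (u) (u) (t))}


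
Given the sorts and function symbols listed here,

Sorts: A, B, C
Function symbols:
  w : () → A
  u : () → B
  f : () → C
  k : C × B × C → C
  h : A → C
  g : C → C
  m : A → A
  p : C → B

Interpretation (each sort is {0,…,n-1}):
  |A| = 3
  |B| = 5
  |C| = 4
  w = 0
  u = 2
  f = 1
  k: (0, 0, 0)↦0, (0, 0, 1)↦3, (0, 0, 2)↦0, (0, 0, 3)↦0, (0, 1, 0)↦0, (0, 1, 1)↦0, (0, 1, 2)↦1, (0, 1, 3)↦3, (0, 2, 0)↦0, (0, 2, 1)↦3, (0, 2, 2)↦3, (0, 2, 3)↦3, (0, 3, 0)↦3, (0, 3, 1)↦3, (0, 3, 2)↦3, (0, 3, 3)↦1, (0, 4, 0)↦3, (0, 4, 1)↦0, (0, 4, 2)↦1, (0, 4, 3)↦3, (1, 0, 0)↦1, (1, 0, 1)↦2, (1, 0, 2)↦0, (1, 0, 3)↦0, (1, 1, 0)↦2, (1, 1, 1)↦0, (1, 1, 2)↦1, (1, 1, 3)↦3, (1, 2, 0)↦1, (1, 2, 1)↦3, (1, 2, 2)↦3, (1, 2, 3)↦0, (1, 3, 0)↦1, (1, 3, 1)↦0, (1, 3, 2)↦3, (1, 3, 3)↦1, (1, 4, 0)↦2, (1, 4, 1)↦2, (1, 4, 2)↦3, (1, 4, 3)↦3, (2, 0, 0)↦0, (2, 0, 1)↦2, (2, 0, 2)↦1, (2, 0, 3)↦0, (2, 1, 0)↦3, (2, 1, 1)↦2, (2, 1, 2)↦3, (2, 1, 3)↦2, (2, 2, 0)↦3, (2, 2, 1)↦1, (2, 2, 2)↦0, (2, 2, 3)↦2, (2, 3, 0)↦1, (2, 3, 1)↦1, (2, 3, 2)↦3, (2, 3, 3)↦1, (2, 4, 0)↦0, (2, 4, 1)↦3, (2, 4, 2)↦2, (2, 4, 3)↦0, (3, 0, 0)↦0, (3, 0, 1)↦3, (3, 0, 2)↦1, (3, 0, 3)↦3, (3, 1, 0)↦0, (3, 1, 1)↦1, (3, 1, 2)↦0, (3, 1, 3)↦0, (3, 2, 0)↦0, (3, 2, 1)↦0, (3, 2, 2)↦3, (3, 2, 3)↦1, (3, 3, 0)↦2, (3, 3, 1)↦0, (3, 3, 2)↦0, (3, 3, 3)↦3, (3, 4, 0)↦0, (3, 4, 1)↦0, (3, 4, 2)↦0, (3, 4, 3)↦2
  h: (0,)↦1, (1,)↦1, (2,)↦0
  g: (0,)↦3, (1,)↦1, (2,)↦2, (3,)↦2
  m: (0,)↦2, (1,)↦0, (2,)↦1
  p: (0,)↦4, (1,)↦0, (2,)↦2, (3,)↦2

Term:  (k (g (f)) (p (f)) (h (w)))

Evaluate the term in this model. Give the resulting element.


value = 2

  f = 1
  (g (f)) = g(1,) = 1
  f = 1
  (p (f)) = p(1,) = 0
  w = 0
  (h (w)) = h(0,) = 1
  (k (g (f)) (p (f)) (h (w))) = k(1, 0, 1) = 2


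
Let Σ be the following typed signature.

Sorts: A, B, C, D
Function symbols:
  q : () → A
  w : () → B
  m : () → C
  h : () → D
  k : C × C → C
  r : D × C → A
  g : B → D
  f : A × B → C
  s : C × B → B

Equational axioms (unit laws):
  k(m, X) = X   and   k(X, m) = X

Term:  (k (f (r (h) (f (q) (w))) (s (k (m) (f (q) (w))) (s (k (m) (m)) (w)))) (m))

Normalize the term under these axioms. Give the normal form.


1. (k (f (r (h) (f (q) (w))) (s (k (m) (f (q) (w))) (s (k (m) (m)) (w)))) (m))  →  (f (r (h) (f (q) (w))) (s (k (m) (f (q) (w))) (s (k (m) (m)) (w))))
2. (f (r (h) (f (q) (w))) (s (k (m) (f (q) (w))) (s (k (m) (m)) (w))))  →  (f (r (h) (f (q) (w))) (s (f (q) (w)) (s (k (m) (m)) (w))))
3. (f (r (h) (f (q) (w))) (s (f (q) (w)) (s (k (m) (m)) (w))))  →  (f (r (h) (f (q) (w))) (s (f (q) (w)) (s (m) (w))))

normal form = (f (r (h) (f (q) (w))) (s (f (q) (w)) (s (m) (w))))


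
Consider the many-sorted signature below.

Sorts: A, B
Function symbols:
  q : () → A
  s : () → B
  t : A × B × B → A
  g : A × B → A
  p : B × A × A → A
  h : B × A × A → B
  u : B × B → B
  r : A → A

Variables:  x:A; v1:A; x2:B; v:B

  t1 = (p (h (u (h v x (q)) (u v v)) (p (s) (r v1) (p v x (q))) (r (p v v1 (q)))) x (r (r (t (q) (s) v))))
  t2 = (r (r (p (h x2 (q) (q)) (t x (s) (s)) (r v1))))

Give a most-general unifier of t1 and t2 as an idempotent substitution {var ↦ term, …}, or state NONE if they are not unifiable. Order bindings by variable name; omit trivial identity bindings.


head clash or occurs-check failure — not unifiable

NONE (not unifiable)


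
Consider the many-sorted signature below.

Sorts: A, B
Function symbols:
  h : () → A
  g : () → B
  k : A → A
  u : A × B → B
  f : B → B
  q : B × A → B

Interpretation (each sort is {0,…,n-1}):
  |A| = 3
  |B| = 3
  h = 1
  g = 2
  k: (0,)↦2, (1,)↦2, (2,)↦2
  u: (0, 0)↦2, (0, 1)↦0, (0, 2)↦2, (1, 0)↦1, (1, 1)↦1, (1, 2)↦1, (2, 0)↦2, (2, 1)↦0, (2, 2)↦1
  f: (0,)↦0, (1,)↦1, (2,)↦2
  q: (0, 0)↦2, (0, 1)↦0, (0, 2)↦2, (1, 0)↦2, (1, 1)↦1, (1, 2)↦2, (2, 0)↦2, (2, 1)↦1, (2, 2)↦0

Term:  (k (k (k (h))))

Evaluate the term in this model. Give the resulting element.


  h = 1
  (k (h)) = k(1,) = 2
  (k (k (h))) = k(2,) = 2
  (k (k (k (h)))) = k(2,) = 2

value = 2


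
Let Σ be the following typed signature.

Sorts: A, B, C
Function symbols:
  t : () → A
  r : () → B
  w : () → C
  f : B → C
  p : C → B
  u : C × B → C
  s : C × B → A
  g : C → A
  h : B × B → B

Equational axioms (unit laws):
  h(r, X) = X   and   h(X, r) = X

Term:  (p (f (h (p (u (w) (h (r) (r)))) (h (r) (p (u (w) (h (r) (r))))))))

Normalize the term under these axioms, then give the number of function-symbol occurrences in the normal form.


1. (p (f (h (p (u (w) (h (r) (r)))) (h (r) (p (u (w) (h (r) (r))))))))  →  (p (f (h (p (u (w) (r))) (h (r) (p (u (w) (h (r) (r))))))))
2. (p (f (h (p (u (w) (r))) (h (r) (p (u (w) (h (r) (r))))))))  →  (p (f (h (p (u (w) (r))) (p (u (w) (h (r) (r)))))))
3. (p (f (h (p (u (w) (r))) (p (u (w) (h (r) (r)))))))  →  (p (f (h (p (u (w) (r))) (p (u (w) (r))))))
normal form: (p (f (h (p (u (w) (r))) (p (u (w) (r))))))

size = 11


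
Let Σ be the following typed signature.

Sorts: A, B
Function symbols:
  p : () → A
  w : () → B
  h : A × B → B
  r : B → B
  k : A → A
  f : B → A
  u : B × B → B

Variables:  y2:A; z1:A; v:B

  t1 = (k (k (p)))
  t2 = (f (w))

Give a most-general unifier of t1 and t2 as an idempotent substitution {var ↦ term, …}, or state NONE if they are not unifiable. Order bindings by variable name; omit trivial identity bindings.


head clash or occurs-check failure — not unifiable

NONE (not unifiable)


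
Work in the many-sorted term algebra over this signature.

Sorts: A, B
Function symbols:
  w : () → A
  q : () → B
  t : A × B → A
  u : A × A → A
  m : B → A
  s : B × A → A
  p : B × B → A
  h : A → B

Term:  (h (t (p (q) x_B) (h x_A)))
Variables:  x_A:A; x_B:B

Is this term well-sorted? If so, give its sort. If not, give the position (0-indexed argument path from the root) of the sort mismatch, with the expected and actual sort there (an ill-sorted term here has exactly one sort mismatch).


well-sorted; sort = B

      (q) : B
      x_B : B
    (p (q) x_B) : A
      x_A : A
    (h x_A) : B
  (t (p (q) x_B) (h x_A)) : A
(h (t (p (q) x_B) (h x_A))) : B


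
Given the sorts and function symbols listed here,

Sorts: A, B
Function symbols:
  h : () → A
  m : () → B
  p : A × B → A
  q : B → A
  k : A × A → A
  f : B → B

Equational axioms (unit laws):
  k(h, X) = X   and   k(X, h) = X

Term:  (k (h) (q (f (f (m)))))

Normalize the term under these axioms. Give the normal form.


1. (k (h) (q (f (f (m)))))  →  (q (f (f (m))))

normal form = (q (f (f (m))))


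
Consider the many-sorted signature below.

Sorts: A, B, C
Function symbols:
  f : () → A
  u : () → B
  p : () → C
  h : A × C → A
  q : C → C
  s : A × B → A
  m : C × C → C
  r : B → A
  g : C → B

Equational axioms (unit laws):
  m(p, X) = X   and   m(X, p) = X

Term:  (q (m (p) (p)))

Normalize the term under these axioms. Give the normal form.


1. (q (m (p) (p)))  →  (q (p))

normal form = (q (p))


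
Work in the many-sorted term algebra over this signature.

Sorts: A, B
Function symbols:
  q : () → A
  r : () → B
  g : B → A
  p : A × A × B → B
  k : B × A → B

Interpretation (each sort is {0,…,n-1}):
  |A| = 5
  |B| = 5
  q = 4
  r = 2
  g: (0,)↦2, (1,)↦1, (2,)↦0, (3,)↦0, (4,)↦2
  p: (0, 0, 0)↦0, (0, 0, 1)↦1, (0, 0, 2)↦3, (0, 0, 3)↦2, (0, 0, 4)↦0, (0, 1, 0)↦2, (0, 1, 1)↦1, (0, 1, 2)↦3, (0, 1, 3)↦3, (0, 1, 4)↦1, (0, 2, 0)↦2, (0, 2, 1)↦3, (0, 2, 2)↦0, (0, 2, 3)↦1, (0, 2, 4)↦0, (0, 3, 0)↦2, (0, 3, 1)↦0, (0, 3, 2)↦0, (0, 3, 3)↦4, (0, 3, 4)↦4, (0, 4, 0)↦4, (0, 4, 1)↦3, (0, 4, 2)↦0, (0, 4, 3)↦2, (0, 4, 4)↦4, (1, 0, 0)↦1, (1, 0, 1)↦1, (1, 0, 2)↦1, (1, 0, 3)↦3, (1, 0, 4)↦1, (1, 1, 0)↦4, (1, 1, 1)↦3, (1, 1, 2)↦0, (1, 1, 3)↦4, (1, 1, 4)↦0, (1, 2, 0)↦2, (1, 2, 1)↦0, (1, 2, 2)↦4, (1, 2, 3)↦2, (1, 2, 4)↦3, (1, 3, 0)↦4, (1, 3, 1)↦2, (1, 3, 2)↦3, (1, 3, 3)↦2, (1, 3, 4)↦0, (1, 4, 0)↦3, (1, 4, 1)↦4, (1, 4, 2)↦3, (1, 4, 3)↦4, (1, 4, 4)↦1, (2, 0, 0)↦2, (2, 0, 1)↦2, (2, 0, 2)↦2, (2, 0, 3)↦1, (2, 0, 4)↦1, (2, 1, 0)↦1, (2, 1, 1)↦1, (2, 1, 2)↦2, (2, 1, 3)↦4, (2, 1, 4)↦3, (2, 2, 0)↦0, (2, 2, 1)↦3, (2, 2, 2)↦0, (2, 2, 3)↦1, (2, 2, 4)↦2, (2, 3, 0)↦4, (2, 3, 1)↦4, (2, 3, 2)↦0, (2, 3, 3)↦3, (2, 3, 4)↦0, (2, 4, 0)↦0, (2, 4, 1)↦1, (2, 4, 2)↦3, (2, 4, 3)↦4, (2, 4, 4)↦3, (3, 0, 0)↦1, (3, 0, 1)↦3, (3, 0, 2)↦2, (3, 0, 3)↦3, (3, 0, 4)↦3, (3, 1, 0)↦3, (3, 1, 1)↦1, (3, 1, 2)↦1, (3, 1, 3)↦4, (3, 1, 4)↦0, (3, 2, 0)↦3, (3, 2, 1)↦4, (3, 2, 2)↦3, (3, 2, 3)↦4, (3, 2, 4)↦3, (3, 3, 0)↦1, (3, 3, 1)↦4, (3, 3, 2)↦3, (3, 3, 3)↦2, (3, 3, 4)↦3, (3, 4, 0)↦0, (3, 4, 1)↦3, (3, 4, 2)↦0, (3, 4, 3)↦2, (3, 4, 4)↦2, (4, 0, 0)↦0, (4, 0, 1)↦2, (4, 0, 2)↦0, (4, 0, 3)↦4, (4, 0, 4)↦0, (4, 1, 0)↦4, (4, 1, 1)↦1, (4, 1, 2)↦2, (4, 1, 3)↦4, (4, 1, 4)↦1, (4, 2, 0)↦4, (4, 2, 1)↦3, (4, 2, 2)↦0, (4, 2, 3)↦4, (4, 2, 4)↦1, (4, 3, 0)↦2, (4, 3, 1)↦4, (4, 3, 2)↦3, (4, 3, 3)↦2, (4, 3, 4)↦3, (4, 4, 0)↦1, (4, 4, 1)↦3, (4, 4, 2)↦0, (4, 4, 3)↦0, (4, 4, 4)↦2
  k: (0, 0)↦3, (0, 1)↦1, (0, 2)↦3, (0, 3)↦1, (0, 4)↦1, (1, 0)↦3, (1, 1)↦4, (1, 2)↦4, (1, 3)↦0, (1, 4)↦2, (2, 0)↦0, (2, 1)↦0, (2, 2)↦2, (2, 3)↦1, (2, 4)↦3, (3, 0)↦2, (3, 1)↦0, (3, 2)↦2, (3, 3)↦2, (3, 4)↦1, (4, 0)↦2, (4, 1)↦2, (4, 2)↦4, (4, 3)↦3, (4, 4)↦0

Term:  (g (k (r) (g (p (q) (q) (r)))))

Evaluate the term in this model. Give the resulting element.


value = 0

  r = 2
  q = 4
  q = 4
  r = 2
  (p (q) (q) (r)) = p(4, 4, 2) = 0
  (g (p (q) (q) (r))) = g(0,) = 2
  (k (r) (g (p (q) (q) (r)))) = k(2, 2) = 2
  (g (k (r) (g (p (q) (q) (r))))) = g(2,) = 0


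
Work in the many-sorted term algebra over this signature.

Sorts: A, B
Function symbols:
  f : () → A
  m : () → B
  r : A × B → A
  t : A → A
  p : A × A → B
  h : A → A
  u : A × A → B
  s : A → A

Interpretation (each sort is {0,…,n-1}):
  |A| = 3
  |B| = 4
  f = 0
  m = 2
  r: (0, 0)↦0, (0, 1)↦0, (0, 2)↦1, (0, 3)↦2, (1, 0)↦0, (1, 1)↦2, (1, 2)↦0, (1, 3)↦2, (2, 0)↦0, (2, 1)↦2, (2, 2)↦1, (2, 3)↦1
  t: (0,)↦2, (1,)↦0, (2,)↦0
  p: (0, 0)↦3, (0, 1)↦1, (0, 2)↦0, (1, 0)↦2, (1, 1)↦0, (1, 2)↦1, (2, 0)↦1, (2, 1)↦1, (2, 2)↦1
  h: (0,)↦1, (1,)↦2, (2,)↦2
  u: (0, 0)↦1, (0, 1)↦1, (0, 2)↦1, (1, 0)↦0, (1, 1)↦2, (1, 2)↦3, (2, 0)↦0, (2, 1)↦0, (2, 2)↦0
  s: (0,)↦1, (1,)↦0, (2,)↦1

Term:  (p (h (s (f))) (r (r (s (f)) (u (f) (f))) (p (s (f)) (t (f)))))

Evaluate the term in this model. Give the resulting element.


  f = 0
  (s (f)) = s(0,) = 1
  (h (s (f))) = h(1,) = 2
  f = 0
  (s (f)) = s(0,) = 1
  f = 0
  f = 0
  (u (f) (f)) = u(0, 0) = 1
  (r (s (f)) (u (f) (f))) = r(1, 1) = 2
  f = 0
  (s (f)) = s(0,) = 1
  f = 0
  (t (f)) = t(0,) = 2
  (p (s (f)) (t (f))) = p(1, 2) = 1
  (r (r (s (f)) (u (f) (f))) (p (s (f)) (t (f)))) = r(2, 1) = 2
  (p (h (s (f))) (r (r (s (f)) (u (f) (f))) (p (s (f)) (t (f))))) = p(2, 2) = 1

value = 1


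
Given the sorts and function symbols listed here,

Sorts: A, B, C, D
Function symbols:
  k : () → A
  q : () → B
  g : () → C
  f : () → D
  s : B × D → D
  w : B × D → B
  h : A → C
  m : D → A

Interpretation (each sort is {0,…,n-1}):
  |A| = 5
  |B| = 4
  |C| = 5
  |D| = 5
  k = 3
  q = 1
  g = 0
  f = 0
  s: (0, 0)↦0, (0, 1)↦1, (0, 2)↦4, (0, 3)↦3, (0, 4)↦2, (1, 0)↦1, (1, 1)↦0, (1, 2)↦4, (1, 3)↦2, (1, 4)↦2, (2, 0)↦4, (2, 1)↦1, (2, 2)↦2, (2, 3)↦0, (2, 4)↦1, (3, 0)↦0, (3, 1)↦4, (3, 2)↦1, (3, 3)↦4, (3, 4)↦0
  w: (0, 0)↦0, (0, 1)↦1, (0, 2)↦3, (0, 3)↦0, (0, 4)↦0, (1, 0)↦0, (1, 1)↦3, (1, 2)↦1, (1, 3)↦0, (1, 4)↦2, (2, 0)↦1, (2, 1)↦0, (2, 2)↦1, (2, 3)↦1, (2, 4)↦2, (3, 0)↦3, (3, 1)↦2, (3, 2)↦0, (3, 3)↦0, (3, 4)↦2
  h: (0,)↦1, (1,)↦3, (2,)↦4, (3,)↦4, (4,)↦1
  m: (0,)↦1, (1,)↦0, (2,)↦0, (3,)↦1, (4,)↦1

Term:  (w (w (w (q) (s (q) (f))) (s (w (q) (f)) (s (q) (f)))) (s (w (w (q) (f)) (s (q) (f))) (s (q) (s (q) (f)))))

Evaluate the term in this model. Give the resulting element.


  q = 1
  q = 1
  f = 0
  (s (q) (f)) = s(1, 0) = 1
  (w (q) (s (q) (f))) = w(1, 1) = 3
  q = 1
  f = 0
  (w (q) (f)) = w(1, 0) = 0
  q = 1
  f = 0
  (s (q) (f)) = s(1, 0) = 1
  (s (w (q) (f)) (s (q) (f))) = s(0, 1) = 1
  (w (w (q) (s (q) (f))) (s (w (q) (f)) (s (q) (f)))) = w(3, 1) = 2
  q = 1
  f = 0
  (w (q) (f)) = w(1, 0) = 0
  q = 1
  f = 0
  (s (q) (f)) = s(1, 0) = 1
  (w (w (q) (f)) (s (q) (f))) = w(0, 1) = 1
  q = 1
  q = 1
  f = 0
  (s (q) (f)) = s(1, 0) = 1
  (s (q) (s (q) (f))) = s(1, 1) = 0
  (s (w (w (q) (f)) (s (q) (f))) (s (q) (s (q) (f)))) = s(1, 0) = 1
  (w (w (w (q) (s (q) (f))) (s (w (q) (f)) (s (q) (f)))) (s (w (w (q) (f)) (s (q) (f))) (s (q) (s (q) (f))))) = w(2, 1) = 0

value = 0


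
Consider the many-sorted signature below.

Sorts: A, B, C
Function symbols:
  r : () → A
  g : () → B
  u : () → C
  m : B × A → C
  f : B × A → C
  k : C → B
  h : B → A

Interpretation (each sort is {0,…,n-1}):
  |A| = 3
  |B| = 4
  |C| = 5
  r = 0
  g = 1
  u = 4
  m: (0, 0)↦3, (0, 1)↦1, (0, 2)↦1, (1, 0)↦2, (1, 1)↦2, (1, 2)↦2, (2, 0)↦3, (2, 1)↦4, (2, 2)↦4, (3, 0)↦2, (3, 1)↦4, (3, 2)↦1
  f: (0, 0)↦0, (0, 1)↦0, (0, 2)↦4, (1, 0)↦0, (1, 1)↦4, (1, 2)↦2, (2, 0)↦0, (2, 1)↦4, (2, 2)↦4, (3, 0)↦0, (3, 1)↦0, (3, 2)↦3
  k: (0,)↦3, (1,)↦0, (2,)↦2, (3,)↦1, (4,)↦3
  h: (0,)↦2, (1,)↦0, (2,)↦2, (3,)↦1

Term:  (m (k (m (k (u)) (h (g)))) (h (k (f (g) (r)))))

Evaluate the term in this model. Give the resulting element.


value = 4

  u = 4
  (k (u)) = k(4,) = 3
  g = 1
  (h (g)) = h(1,) = 0
  (m (k (u)) (h (g))) = m(3, 0) = 2
  (k (m (k (u)) (h (g)))) = k(2,) = 2
  g = 1
  r = 0
  (f (g) (r)) = f(1, 0) = 0
  (k (f (g) (r))) = k(0,) = 3
  (h (k (f (g) (r)))) = h(3,) = 1
  (m (k (m (k (u)) (h (g)))) (h (k (f (g) (r))))) = m(2, 1) = 4


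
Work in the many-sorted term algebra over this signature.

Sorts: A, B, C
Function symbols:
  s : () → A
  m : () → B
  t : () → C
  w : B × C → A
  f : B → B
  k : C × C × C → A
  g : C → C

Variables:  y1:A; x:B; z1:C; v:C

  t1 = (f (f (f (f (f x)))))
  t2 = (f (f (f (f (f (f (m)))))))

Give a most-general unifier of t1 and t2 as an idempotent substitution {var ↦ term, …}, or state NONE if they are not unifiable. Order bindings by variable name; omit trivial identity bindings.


{x ↦ (f (m))}


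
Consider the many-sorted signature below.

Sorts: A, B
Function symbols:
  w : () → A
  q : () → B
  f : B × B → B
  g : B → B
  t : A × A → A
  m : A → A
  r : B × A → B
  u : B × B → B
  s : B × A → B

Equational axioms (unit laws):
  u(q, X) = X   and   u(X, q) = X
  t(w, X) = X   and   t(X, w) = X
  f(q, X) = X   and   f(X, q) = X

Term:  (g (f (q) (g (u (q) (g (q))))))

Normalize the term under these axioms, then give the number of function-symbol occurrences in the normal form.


size = 4

1. (g (f (q) (g (u (q) (g (q))))))  →  (g (g (u (q) (g (q)))))
2. (g (g (u (q) (g (q)))))  →  (g (g (g (q))))
normal form: (g (g (g (q))))


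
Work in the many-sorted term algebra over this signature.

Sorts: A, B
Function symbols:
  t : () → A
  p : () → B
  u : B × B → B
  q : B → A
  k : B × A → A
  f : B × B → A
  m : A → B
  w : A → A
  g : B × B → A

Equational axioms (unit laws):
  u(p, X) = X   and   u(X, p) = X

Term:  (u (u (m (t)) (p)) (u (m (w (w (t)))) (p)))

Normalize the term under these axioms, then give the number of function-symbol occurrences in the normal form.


1. (u (u (m (t)) (p)) (u (m (w (w (t)))) (p)))  →  (u (m (t)) (u (m (w (w (t)))) (p)))
2. (u (m (t)) (u (m (w (w (t)))) (p)))  →  (u (m (t)) (m (w (w (t)))))
normal form: (u (m (t)) (m (w (w (t)))))

size = 7


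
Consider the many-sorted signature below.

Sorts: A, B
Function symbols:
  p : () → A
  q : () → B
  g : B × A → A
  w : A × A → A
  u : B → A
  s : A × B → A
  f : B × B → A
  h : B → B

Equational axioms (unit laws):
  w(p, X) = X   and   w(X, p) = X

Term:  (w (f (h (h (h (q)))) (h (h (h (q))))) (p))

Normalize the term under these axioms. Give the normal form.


normal form = (f (h (h (h (q)))) (h (h (h (q)))))

1. (w (f (h (h (h (q)))) (h (h (h (q))))) (p))  →  (f (h (h (h (q)))) (h (h (h (q)))))


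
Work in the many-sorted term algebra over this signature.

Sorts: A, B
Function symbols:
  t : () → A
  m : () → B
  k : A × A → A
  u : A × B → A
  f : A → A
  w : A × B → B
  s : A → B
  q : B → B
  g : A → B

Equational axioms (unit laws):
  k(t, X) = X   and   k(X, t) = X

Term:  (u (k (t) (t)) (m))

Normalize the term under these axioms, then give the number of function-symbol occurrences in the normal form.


1. (u (k (t) (t)) (m))  →  (u (t) (m))
normal form: (u (t) (m))

size = 3


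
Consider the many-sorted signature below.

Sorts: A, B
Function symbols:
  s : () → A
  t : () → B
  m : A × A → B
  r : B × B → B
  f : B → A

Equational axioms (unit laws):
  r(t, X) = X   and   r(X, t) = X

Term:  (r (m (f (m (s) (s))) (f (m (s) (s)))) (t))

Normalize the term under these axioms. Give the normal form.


normal form = (m (f (m (s) (s))) (f (m (s) (s))))

1. (r (m (f (m (s) (s))) (f (m (s) (s)))) (t))  →  (m (f (m (s) (s))) (f (m (s) (s))))


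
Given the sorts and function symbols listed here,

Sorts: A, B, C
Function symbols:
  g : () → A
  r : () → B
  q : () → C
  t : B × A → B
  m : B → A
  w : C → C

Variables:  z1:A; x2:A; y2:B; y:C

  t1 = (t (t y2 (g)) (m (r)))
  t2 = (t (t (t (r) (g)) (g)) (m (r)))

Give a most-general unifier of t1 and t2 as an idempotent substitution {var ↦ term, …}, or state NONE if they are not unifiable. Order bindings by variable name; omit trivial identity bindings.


{y2 ↦ (t (r) (g))}


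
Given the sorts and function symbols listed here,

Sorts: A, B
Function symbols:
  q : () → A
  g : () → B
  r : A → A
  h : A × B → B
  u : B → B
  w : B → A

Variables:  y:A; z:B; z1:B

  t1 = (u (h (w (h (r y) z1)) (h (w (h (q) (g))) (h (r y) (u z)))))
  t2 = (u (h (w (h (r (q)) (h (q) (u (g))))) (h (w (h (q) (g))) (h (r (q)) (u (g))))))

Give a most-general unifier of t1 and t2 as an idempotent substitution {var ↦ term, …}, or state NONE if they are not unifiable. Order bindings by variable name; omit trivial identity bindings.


{y ↦ (q), z ↦ (g), z1 ↦ (h (q) (u (g)))}


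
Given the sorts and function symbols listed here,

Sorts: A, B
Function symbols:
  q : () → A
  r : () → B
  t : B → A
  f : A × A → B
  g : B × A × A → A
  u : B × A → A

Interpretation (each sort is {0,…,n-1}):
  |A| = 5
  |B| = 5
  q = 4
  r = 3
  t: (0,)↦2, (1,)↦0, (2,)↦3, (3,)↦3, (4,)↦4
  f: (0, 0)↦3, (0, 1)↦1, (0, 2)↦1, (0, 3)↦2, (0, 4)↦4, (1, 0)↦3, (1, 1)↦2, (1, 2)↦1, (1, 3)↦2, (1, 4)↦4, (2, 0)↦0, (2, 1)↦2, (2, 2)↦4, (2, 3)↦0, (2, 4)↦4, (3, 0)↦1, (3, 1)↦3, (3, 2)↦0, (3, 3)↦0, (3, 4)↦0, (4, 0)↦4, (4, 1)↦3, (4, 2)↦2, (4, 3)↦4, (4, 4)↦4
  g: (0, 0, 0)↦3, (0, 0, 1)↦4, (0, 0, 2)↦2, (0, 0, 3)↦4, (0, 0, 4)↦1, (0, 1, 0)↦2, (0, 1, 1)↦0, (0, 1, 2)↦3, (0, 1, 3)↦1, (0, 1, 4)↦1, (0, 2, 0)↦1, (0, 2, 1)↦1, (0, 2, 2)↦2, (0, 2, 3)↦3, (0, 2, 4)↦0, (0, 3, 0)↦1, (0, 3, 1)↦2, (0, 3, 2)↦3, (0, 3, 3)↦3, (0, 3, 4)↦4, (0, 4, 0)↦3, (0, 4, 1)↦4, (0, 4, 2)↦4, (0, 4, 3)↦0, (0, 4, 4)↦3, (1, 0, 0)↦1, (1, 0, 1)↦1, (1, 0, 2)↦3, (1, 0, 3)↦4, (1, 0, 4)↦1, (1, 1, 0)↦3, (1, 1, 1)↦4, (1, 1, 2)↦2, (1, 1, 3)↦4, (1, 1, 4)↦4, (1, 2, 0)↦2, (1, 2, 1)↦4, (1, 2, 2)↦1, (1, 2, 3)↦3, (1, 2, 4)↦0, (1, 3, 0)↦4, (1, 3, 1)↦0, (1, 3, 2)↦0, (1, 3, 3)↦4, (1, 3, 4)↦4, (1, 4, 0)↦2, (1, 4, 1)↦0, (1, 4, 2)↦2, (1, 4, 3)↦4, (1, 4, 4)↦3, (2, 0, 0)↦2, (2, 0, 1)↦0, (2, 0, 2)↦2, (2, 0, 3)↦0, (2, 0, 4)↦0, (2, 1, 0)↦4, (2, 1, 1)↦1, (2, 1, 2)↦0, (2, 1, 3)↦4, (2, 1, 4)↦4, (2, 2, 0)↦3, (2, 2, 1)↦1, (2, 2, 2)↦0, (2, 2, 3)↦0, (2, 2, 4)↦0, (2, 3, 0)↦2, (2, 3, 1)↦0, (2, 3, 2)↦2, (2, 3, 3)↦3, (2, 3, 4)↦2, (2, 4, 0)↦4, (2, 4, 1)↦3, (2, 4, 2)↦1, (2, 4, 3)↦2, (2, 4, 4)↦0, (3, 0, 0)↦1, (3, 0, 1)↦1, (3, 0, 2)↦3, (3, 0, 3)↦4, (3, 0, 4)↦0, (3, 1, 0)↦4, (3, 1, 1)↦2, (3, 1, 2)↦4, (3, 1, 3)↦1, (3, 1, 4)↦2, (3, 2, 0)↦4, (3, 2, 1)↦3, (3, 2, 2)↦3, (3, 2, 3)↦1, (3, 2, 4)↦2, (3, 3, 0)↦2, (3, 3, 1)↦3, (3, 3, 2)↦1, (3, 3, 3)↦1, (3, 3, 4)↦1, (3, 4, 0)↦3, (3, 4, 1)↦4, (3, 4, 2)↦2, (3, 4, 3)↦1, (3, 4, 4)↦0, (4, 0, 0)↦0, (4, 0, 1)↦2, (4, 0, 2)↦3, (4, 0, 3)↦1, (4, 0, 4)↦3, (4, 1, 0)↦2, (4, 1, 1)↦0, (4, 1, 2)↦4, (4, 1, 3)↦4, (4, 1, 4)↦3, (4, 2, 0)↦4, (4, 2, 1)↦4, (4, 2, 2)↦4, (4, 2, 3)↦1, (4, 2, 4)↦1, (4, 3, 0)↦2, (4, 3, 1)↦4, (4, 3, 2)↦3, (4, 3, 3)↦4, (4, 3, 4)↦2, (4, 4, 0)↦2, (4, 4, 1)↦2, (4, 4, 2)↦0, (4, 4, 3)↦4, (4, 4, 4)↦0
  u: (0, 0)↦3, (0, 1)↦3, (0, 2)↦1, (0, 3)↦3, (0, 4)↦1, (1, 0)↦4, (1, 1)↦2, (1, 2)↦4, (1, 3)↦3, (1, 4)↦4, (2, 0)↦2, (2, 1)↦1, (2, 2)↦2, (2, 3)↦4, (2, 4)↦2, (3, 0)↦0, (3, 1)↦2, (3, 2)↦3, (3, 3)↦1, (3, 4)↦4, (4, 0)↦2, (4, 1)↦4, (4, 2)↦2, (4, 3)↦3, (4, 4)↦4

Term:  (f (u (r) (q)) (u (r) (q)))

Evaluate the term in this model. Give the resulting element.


value = 4

  r = 3
  q = 4
  (u (r) (q)) = u(3, 4) = 4
  r = 3
  q = 4
  (u (r) (q)) = u(3, 4) = 4
  (f (u (r) (q)) (u (r) (q))) = f(4, 4) = 4


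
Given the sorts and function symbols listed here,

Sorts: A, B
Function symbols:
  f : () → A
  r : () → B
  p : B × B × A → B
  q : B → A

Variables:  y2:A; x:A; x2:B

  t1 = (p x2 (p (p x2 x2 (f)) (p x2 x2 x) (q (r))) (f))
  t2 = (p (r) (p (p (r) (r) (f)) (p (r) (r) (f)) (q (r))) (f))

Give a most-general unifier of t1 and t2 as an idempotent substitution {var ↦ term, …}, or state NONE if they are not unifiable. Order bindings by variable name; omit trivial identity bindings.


{x ↦ (f), x2 ↦ (r)}


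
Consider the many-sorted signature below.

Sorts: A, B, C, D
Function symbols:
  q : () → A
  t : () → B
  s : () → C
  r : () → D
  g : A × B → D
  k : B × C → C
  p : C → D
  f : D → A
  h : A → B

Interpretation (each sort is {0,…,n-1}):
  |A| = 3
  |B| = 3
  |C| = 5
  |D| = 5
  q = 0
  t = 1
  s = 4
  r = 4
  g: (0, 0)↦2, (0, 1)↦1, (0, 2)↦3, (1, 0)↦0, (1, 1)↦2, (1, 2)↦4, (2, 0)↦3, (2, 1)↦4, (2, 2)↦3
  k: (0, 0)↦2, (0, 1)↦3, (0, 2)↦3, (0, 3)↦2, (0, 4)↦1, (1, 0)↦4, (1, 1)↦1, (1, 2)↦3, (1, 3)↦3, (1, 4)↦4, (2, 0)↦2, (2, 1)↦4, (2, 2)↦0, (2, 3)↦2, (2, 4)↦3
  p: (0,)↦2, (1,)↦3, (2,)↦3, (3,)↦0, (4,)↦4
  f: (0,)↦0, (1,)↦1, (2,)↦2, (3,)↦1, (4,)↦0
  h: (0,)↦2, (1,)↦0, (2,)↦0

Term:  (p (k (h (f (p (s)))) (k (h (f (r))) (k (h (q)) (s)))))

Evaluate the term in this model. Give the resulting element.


  s = 4
  (p (s)) = p(4,) = 4
  (f (p (s))) = f(4,) = 0
  (h (f (p (s)))) = h(0,) = 2
  r = 4
  (f (r)) = f(4,) = 0
  (h (f (r))) = h(0,) = 2
  q = 0
  (h (q)) = h(0,) = 2
  s = 4
  (k (h (q)) (s)) = k(2, 4) = 3
  (k (h (f (r))) (k (h (q)) (s))) = k(2, 3) = 2
  (k (h (f (p (s)))) (k (h (f (r))) (k (h (q)) (s)))) = k(2, 2) = 0
  (p (k (h (f (p (s)))) (k (h (f (r))) (k (h (q)) (s))))) = p(0,) = 2

value = 2


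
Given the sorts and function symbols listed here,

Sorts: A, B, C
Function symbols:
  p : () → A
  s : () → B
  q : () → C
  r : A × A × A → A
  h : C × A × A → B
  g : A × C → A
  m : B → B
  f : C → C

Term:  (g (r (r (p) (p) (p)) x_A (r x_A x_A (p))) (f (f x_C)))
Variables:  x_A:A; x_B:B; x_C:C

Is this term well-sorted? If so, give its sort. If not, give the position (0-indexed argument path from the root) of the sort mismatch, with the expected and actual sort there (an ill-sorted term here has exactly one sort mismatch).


well-sorted; sort = A

      (p) : A
      (p) : A
      (p) : A
    (r (p) (p) (p)) : A
    x_A : A
      x_A : A
      x_A : A
      (p) : A
    (r x_A x_A (p)) : A
  (r (r (p) (p) (p)) x_A (r x_A x_A (p))) : A
      x_C : C
    (f x_C) : C
  (f (f x_C)) : C
(g (r (r (p) (p) (p)) x_A (r x_A x_A (p))) (f (f x_C))) : A


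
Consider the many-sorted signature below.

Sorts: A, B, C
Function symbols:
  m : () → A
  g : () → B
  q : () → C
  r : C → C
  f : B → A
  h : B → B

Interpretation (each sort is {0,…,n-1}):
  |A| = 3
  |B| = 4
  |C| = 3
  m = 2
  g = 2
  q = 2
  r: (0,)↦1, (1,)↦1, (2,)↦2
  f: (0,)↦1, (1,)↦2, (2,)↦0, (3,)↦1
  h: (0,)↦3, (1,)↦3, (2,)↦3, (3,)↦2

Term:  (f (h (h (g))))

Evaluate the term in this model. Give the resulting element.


  g = 2
  (h (g)) = h(2,) = 3
  (h (h (g))) = h(3,) = 2
  (f (h (h (g)))) = f(2,) = 0

value = 0


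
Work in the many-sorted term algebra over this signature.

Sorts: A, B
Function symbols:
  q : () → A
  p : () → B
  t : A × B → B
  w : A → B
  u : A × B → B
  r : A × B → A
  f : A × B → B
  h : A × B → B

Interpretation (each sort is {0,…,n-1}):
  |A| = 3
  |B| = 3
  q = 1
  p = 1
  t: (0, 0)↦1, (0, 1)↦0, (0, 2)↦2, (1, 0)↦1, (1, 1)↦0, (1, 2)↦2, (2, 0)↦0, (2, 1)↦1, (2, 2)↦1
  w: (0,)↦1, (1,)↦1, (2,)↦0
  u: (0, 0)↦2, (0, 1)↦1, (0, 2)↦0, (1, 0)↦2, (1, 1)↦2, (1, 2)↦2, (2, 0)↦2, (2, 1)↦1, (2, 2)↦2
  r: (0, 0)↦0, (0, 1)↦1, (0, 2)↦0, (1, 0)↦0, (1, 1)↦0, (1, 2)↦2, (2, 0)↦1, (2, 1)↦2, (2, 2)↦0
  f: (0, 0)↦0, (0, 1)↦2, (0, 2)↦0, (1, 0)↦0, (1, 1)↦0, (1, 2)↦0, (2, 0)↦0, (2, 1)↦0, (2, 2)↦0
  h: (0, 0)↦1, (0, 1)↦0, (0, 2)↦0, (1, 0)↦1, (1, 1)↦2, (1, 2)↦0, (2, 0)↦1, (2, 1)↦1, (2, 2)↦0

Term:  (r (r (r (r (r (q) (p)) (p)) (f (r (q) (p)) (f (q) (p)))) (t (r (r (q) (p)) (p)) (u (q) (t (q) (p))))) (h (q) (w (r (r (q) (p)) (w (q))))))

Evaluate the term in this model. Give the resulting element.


value = 0

  q = 1
  p = 1
  (r (q) (p)) = r(1, 1) = 0
  p = 1
  (r (r (q) (p)) (p)) = r(0, 1) = 1
  q = 1
  p = 1
  (r (q) (p)) = r(1, 1) = 0
  q = 1
  p = 1
  (f (q) (p)) = f(1, 1) = 0
  (f (r (q) (p)) (f (q) (p))) = f(0, 0) = 0
  (r (r (r (q) (p)) (p)) (f (r (q) (p)) (f (q) (p)))) = r(1, 0) = 0
  q = 1
  p = 1
  (r (q) (p)) = r(1, 1) = 0
  p = 1
  (r (r (q) (p)) (p)) = r(0, 1) = 1
  q = 1
  q = 1
  p = 1
  (t (q) (p)) = t(1, 1) = 0
  (u (q) (t (q) (p))) = u(1, 0) = 2
  (t (r (r (q) (p)) (p)) (u (q) (t (q) (p)))) = t(1, 2) = 2
  (r (r (r (r (q) (p)) (p)) (f (r (q) (p)) (f (q) (p)))) (t (r (r (q) (p)) (p)) (u (q) (t (q) (p))))) = r(0, 2) = 0
  q = 1
  q = 1
  p = 1
  (r (q) (p)) = r(1, 1) = 0
  q = 1
  (w (q)) = w(1,) = 1
  (r (r (q) (p)) (w (q))) = r(0, 1) = 1
  (w (r (r (q) (p)) (w (q)))) = w(1,) = 1
  (h (q) (w (r (r (q) (p)) (w (q))))) = h(1, 1) = 2
  (r (r (r (r (r (q) (p)) (p)) (f (r (q) (p)) (f (q) (p)))) (t (r (r (q) (p)) (p)) (u (q) (t (q) (p))))) (h (q) (w (r (r (q) (p)) (w (q)))))) = r(0, 2) = 0


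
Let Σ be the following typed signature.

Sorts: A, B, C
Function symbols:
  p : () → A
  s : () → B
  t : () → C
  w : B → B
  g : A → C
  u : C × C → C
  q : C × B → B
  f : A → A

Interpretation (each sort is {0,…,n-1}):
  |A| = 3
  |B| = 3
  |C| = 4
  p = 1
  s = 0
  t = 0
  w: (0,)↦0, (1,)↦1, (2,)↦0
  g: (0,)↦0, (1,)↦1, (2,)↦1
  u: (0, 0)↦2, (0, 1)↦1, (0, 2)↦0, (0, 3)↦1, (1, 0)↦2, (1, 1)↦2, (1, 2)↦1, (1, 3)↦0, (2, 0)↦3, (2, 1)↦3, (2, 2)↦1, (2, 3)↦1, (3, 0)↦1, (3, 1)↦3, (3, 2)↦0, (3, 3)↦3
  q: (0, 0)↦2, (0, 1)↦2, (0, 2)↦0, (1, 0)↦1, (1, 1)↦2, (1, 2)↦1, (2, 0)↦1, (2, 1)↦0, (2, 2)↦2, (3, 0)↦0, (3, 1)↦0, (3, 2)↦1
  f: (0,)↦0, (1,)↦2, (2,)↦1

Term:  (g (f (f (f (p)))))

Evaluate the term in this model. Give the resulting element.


value = 1

  p = 1
  (f (p)) = f(1,) = 2
  (f (f (p))) = f(2,) = 1
  (f (f (f (p)))) = f(1,) = 2
  (g (f (f (f (p))))) = g(2,) = 1


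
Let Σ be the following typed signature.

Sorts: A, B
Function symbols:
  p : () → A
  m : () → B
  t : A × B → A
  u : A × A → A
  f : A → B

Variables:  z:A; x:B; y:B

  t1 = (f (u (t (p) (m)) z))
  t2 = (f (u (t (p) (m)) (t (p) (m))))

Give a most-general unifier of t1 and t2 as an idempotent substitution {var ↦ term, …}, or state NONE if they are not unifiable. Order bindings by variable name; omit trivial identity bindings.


{z ↦ (t (p) (m))}


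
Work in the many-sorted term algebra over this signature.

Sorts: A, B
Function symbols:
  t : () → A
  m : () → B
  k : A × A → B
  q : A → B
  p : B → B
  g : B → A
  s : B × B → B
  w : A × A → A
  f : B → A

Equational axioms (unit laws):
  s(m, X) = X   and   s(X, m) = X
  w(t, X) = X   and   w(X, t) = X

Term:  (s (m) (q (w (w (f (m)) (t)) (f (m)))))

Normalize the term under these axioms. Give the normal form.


1. (s (m) (q (w (w (f (m)) (t)) (f (m)))))  →  (q (w (w (f (m)) (t)) (f (m))))
2. (q (w (w (f (m)) (t)) (f (m))))  →  (q (w (f (m)) (f (m))))

normal form = (q (w (f (m)) (f (m))))


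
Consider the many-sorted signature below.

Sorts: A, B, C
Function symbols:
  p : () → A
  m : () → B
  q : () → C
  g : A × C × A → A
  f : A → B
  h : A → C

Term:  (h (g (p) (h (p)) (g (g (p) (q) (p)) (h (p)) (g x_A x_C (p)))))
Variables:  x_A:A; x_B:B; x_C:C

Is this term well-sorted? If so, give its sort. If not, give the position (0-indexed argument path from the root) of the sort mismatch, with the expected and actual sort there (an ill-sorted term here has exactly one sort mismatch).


well-sorted; sort = C

    (p) : A
      (p) : A
    (h (p)) : C
        (p) : A
        (q) : C
        (p) : A
      (g (p) (q) (p)) : A
        (p) : A
      (h (p)) : C
        x_A : A
        x_C : C
        (p) : A
      (g x_A x_C (p)) : A
    (g (g (p) (q) (p)) (h (p)) (g x_A x_C (p))) : A
  (g (p) (h (p)) (g (g (p) (q) (p)) (h (p)) (g x_A x_C (p)))) : A
(h (g (p) (h (p)) (g (g (p) (q) (p)) (h (p)) (g x_A x_C (p))))) : C


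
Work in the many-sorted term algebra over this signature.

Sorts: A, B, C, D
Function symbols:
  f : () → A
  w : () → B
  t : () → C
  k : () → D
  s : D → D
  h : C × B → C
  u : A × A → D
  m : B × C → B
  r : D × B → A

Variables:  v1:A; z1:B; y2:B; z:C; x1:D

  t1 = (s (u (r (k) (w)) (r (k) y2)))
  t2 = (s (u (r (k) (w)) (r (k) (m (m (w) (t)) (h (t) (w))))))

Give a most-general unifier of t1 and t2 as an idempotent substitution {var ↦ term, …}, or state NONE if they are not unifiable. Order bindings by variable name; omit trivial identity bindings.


{y2 ↦ (m (m (w) (t)) (h (t) (w)))}


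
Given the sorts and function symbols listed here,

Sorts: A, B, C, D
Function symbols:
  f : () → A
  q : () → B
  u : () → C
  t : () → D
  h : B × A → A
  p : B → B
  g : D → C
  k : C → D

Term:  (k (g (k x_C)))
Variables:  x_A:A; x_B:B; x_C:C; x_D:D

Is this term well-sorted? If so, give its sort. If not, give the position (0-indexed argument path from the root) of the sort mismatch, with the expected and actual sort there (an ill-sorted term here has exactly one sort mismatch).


well-sorted; sort = D

      x_C : C
    (k x_C) : D
  (g (k x_C)) : C
(k (g (k x_C))) : D


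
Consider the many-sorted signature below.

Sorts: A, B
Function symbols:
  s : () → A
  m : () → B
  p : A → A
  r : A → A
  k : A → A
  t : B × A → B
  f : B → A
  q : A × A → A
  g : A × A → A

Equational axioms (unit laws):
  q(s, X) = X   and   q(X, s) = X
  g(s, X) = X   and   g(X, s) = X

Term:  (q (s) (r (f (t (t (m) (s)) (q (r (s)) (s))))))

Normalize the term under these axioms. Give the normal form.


1. (q (s) (r (f (t (t (m) (s)) (q (r (s)) (s))))))  →  (r (f (t (t (m) (s)) (q (r (s)) (s)))))
2. (r (f (t (t (m) (s)) (q (r (s)) (s)))))  →  (r (f (t (t (m) (s)) (r (s)))))

normal form = (r (f (t (t (m) (s)) (r (s)))))


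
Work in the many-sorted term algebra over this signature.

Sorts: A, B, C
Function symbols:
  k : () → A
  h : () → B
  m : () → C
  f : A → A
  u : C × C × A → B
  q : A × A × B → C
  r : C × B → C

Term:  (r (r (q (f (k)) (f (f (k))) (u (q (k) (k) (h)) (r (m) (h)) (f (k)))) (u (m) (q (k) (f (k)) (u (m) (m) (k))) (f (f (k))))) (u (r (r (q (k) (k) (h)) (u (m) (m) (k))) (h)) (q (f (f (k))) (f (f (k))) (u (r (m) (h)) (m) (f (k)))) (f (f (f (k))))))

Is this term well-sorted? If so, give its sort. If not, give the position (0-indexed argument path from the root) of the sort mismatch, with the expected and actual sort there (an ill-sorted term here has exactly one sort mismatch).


well-sorted; sort = C

        (k) : A
      (f (k)) : A
          (k) : A
        (f (k)) : A
      (f (f (k))) : A
          (k) : A
          (k) : A
          (h) : B
        (q (k) (k) (h)) : C
          (m) : C
          (h) : B
        (r (m) (h)) : C
          (k) : A
        (f (k)) : A
      (u (q (k) (k) (h)) (r (m) (h)) (f (k))) : B
    (q (f (k)) (f (f (k))) (u (q (k) (k) (h)) (r (m) (h)) (f (k)))) : C
      (m) : C
        (k) : A
          (k) : A
        (f (k)) : A
          (m) : C
          (m) : C
          (k) : A
        (u (m) (m) (k)) : B
      (q (k) (f (k)) (u (m) (m) (k))) : C
          (k) : A
        (f (k)) : A
      (f (f (k))) : A
    (u (m) (q (k) (f (k)) (u (m) (m) (k))) (f (f (k)))) : B
  (r (q (f (k)) (f (f (k))) (u (q (k) (k) (h)) (r (m) (h)) (f (k)))) (u (m) (q (k) (f (k)) (u (m) (m) (k))) (f (f (k))))) : C
          (k) : A
          (k) : A
          (h) : B
        (q (k) (k) (h)) : C
          (m) : C
          (m) : C
          (k) : A
        (u (m) (m) (k)) : B
      (r (q (k) (k) (h)) (u (m) (m) (k))) : C
      (h) : B
    (r (r (q (k) (k) (h)) (u (m) (m) (k))) (h)) : C
          (k) : A
        (f (k)) : A
      (f (f (k))) : A
          (k) : A
        (f (k)) : A
      (f (f (k))) : A
          (m) : C
          (h) : B
        (r (m) (h)) : C
        (m) : C
          (k) : A
        (f (k)) : A
      (u (r (m) (h)) (m) (f (k))) : B
    (q (f (f (k))) (f (f (k))) (u (r (m) (h)) (m) (f (k)))) : C
          (k) : A
        (f (k)) : A
      (f (f (k))) : A
    (f (f (f (k)))) : A
  (u (r (r (q (k) (k) (h)) (u (m) (m) (k))) (h)) (q (f (f (k))) (f (f (k))) (u (r (m) (h)) (m) (f (k)))) (f (f (f (k))))) : B
(r (r (q (f (k)) (f (f (k))) (u (q (k) (k) (h)) (r (m) (h)) (f (k)))) (u (m) (q (k) (f (k)) (u (m) (m) (k))) (f (f (k))))) (u (r (r (q (k) (k) (h)) (u (m) (m) (k))) (h)) (q (f (f (k))) (f (f (k))) (u (r (m) (h)) (m) (f (k)))) (f (f (f (k)))))) : C


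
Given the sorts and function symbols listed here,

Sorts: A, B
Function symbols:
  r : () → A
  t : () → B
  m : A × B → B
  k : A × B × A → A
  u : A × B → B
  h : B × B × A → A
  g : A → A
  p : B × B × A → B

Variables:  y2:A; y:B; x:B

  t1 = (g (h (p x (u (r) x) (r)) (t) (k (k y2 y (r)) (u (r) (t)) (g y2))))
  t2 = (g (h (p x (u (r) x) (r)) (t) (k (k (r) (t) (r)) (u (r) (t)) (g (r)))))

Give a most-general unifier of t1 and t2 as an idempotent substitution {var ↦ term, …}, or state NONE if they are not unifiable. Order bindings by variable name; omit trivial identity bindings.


{y ↦ (t), y2 ↦ (r)}


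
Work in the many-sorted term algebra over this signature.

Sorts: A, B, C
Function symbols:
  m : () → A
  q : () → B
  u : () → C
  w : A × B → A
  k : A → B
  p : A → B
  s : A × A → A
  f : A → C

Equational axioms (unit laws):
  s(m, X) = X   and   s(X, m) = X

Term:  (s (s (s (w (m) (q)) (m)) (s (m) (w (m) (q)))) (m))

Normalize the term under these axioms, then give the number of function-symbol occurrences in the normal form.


size = 7

1. (s (s (s (w (m) (q)) (m)) (s (m) (w (m) (q)))) (m))  →  (s (s (w (m) (q)) (m)) (s (m) (w (m) (q))))
2. (s (s (w (m) (q)) (m)) (s (m) (w (m) (q))))  →  (s (w (m) (q)) (s (m) (w (m) (q))))
3. (s (w (m) (q)) (s (m) (w (m) (q))))  →  (s (w (m) (q)) (w (m) (q)))
normal form: (s (w (m) (q)) (w (m) (q)))


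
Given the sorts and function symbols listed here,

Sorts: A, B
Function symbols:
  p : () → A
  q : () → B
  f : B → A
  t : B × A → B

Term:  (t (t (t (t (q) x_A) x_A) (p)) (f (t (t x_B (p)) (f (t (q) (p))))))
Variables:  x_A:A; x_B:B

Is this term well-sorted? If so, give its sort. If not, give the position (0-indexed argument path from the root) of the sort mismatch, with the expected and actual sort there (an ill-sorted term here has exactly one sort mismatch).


well-sorted; sort = B

        (q) : B
        x_A : A
      (t (q) x_A) : B
      x_A : A
    (t (t (q) x_A) x_A) : B
    (p) : A
  (t (t (t (q) x_A) x_A) (p)) : B
        x_B : B
        (p) : A
      (t x_B (p)) : B
          (q) : B
          (p) : A
        (t (q) (p)) : B
      (f (t (q) (p))) : A
    (t (t x_B (p)) (f (t (q) (p)))) : B
  (f (t (t x_B (p)) (f (t (q) (p))))) : A
(t (t (t (t (q) x_A) x_A) (p)) (f (t (t x_B (p)) (f (t (q) (p)))))) : B


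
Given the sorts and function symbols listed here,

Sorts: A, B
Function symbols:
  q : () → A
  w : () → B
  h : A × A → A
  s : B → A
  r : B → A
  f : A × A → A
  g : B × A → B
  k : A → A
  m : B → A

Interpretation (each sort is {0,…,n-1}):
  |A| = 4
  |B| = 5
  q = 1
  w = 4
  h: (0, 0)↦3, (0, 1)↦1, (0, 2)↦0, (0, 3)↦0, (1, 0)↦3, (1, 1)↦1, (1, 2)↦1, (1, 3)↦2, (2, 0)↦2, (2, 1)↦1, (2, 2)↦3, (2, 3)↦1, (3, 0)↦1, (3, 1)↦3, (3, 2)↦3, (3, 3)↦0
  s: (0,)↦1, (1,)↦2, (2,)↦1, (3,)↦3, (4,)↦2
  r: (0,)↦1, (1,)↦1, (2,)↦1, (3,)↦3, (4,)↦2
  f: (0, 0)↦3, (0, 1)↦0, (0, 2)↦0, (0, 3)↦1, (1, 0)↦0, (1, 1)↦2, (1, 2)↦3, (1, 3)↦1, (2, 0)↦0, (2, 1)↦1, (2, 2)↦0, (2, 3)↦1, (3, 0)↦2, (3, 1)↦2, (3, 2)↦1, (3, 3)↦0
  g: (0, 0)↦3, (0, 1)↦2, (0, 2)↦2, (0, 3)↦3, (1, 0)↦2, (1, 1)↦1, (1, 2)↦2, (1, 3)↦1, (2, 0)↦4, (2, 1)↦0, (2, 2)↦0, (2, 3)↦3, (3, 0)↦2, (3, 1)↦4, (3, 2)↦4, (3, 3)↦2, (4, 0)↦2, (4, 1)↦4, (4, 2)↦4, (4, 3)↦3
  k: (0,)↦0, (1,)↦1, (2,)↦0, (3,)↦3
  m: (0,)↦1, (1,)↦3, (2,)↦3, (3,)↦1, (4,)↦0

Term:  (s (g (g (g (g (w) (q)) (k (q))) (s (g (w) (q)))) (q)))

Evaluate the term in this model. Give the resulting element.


value = 2

  w = 4
  q = 1
  (g (w) (q)) = g(4, 1) = 4
  q = 1
  (k (q)) = k(1,) = 1
  (g (g (w) (q)) (k (q))) = g(4, 1) = 4
  w = 4
  q = 1
  (g (w) (q)) = g(4, 1) = 4
  (s (g (w) (q))) = s(4,) = 2
  (g (g (g (w) (q)) (k (q))) (s (g (w) (q)))) = g(4, 2) = 4
  q = 1
  (g (g (g (g (w) (q)) (k (q))) (s (g (w) (q)))) (q)) = g(4, 1) = 4
  (s (g (g (g (g (w) (q)) (k (q))) (s (g (w) (q)))) (q))) = s(4,) = 2


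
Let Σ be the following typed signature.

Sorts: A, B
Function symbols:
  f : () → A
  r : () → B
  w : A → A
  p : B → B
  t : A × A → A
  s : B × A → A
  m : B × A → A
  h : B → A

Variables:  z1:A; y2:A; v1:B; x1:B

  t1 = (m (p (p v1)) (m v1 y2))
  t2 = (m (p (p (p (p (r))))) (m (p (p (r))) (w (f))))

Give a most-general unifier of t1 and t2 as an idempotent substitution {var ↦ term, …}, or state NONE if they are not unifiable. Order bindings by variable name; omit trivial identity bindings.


{v1 ↦ (p (p (r))), y2 ↦ (w (f))}
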